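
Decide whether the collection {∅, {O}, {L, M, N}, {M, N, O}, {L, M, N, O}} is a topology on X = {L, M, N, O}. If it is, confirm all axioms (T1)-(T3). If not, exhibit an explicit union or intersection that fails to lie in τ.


τ is NOT a topology on X.

Axiom (T1): ∅ ∈ τ? Yes; X ∈ τ? Yes.
Axiom (T2/T3): check pairwise unions and intersections of members of τ.
Counterexample for (T3): {L, M, N} ∩ {M, N, O} = {M, N} ∉ τ. Therefore τ is NOT a topology.


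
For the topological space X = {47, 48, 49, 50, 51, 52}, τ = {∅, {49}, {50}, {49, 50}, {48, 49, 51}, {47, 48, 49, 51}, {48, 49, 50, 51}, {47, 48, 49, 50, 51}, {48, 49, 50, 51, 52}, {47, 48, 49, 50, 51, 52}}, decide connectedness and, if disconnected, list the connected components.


(X, τ) is connected.

Find clopen sets (U ∈ τ with X ∖ U ∈ τ):
  U = ∅, X ∖ U = {47, 48, 49, 50, 51, 52} — both open, so U is clopen.
  U = {47, 48, 49, 50, 51, 52}, X ∖ U = ∅ — both open, so U is clopen.
Only trivial clopens (∅ and X) exist, so (X, τ) is connected.
Compute connected components by grouping points that agree on all clopens:
  component: {47, 48, 49, 50, 51, 52}


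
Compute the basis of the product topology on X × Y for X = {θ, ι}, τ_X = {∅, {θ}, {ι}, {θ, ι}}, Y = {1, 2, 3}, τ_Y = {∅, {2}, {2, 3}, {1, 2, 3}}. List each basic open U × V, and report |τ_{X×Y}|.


Basis B = {∅ × ∅, {θ} × {2}, {ι} × {2}, {θ} × {2, 3}, {θ, ι} × {2}, {ι} × {2, 3}, {θ} × {1, 2, 3}, {ι} × {1, 2, 3}, {θ, ι} × {2, 3}, {θ, ι} × {1, 2, 3}}; |τ_{X×Y}| = 16.

Enumerate products U × V with U ∈ τ_X, V ∈ τ_Y (deduplicated):
  ∅ × ∅ = {} (∅)
  {θ} × {2} = {(θ,2)}
  {ι} × {2} = {(ι,2)}
  {θ} × {2, 3} = {(θ,2), (θ,3)}
  {θ, ι} × {2} = {(θ,2), (ι,2)}
  {ι} × {2, 3} = {(ι,2), (ι,3)}
  {θ} × {1, 2, 3} = {(θ,1), (θ,2), (θ,3)}
  {ι} × {1, 2, 3} = {(ι,1), (ι,2), (ι,3)}
  {θ, ι} × {2, 3} = {(θ,2), (θ,3), (ι,2), (ι,3)}
  {θ, ι} × {1, 2, 3} = {(θ,1), (θ,2), (θ,3), (ι,1), (ι,2), (ι,3)}
These 10 distinct sets form the basis B.
Close under arbitrary unions to get τ_{X×Y}; counting gives |τ_{X×Y}| = 16.


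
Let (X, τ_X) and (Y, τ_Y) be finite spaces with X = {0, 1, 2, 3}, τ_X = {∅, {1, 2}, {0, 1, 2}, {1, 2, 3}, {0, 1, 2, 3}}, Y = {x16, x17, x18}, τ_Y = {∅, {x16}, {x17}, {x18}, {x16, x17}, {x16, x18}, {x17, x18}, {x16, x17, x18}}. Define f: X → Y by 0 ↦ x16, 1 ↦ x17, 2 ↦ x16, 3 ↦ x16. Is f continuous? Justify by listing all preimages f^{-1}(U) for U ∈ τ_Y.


f is NOT continuous.

Compute f^{-1}(U) for each U ∈ τ_Y:
  U = ∅: f^{-1}(U) = ∅ ∈ τ_X ✓.
  U = {x16}: f^{-1}(U) = {0, 2, 3} ∉ τ_X ✗.
  U = {x17}: f^{-1}(U) = {1} ∉ τ_X ✗.
  U = {x18}: f^{-1}(U) = ∅ ∈ τ_X ✓.
  U = {x16, x17}: f^{-1}(U) = {0, 1, 2, 3} ∈ τ_X ✓.
  U = {x16, x18}: f^{-1}(U) = {0, 2, 3} ∉ τ_X ✗.
  U = {x17, x18}: f^{-1}(U) = {1} ∉ τ_X ✗.
  U = {x16, x17, x18}: f^{-1}(U) = {0, 1, 2, 3} ∈ τ_X ✓.
Found U = {x16} with f^{-1}(U) = {0, 2, 3} not in τ_X. Therefore f is NOT continuous.


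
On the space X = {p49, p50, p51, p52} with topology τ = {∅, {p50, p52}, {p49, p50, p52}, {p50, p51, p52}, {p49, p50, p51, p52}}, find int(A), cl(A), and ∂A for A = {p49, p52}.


int(A) = ∅, cl(A) = {p49, p50, p51, p52}, ∂A = {p49, p50, p51, p52}.

Closed sets in (X, τ) are complements of opens:
  closed(X, τ) = {∅, {p49}, {p51}, {p49, p51}, {p49, p50, p51, p52}}.
int(A) = ⋃ {U ∈ τ : U ⊆ A}. Opens contained in A: ∅.
Taking the union of these: int(A) = ∅.
cl(A) = ⋂ {C closed : A ⊆ C}. Closed sets containing A: {p49, p50, p51, p52}.
Intersecting these: cl(A) = {p49, p50, p51, p52}.
∂A = cl(A) ∖ int(A) = {p49, p50, p51, p52} ∖ ∅ = {p49, p50, p51, p52}.


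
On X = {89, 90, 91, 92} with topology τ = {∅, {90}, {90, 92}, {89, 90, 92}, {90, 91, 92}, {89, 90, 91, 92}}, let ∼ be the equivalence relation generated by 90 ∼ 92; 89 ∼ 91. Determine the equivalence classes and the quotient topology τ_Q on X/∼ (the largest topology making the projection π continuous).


X/∼ = {[89=91], [90=92]}; |τ_Q| = 3.

Equivalence classes: [89=91], [90=92].
Quotient map π: X → X/∼ sends 89 ↦ [89=91], 90 ↦ [90=92], 91 ↦ [89=91], 92 ↦ [90=92].
For each subset V ⊆ X/∼, compute π^{-1}(V) ⊆ X and check whether π^{-1}(V) ∈ τ. V is open in τ_Q iff π^{-1}(V) ∈ τ.
  V = {}: π^{-1}(V) = ∅ ∈ τ ✓.
  V = {[89=91]}: π^{-1}(V) = {89, 91} ∉ τ ✗.
  V = {[90=92]}: π^{-1}(V) = {90, 92} ∈ τ ✓.
  V = {[89=91], [90=92]}: π^{-1}(V) = {89, 90, 91, 92} ∈ τ ✓.
Open sets in the quotient: τ_Q = {{}, {[90=92]}, {[89=91], [90=92]}} (3 elements).


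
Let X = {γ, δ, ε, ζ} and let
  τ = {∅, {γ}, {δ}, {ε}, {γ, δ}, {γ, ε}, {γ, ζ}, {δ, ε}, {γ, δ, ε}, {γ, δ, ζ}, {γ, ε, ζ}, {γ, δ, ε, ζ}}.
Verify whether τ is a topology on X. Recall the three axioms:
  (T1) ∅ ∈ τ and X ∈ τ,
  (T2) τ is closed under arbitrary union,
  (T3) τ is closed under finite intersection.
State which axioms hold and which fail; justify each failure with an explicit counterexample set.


τ IS a topology on X.

Axiom (T1): ∅ ∈ τ? Yes; X ∈ τ? Yes.
Axiom (T2/T3): check pairwise unions and intersections of members of τ.
All pairwise intersections and unions checked — each lies in τ. Therefore τ satisfies (T1), (T2), (T3): it IS a topology on X.


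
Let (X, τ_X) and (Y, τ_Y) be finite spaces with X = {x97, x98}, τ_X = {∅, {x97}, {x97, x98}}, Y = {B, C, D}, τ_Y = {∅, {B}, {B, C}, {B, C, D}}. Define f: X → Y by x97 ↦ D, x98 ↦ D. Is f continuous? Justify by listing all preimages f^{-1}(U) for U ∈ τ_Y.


f IS continuous.

Compute f^{-1}(U) for each U ∈ τ_Y:
  U = ∅: f^{-1}(U) = ∅ ∈ τ_X ✓.
  U = {B}: f^{-1}(U) = ∅ ∈ τ_X ✓.
  U = {B, C}: f^{-1}(U) = ∅ ∈ τ_X ✓.
  U = {B, C, D}: f^{-1}(U) = {x97, x98} ∈ τ_X ✓.
Every preimage lies in τ_X, so f IS continuous.


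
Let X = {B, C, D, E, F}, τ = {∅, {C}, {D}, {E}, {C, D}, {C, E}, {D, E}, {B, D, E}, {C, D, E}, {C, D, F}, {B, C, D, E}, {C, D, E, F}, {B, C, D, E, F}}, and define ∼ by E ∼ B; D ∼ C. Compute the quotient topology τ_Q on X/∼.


X/∼ = {[B=E], [C=D], [F]}; |τ_Q| = 5.

Equivalence classes: [B=E], [C=D], [F].
Quotient map π: X → X/∼ sends B ↦ [B=E], C ↦ [C=D], D ↦ [C=D], E ↦ [B=E], F ↦ [F].
For each subset V ⊆ X/∼, compute π^{-1}(V) ⊆ X and check whether π^{-1}(V) ∈ τ. V is open in τ_Q iff π^{-1}(V) ∈ τ.
  V = {}: π^{-1}(V) = ∅ ∈ τ ✓.
  V = {[B=E]}: π^{-1}(V) = {B, E} ∉ τ ✗.
  V = {[C=D]}: π^{-1}(V) = {C, D} ∈ τ ✓.
  V = {[B=E], [C=D]}: π^{-1}(V) = {B, C, D, E} ∈ τ ✓.
  V = {[F]}: π^{-1}(V) = {F} ∉ τ ✗.
  V = {[B=E], [F]}: π^{-1}(V) = {B, E, F} ∉ τ ✗.
  V = {[C=D], [F]}: π^{-1}(V) = {C, D, F} ∈ τ ✓.
  V = {[B=E], [C=D], [F]}: π^{-1}(V) = {B, C, D, E, F} ∈ τ ✓.
Open sets in the quotient: τ_Q = {{}, {[C=D]}, {[B=E], [C=D]}, {[C=D], [F]}, {[B=E], [C=D], [F]}} (5 elements).


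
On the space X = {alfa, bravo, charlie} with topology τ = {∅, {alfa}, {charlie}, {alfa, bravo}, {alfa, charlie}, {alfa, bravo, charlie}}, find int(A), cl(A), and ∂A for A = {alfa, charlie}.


int(A) = {alfa, charlie}, cl(A) = {alfa, bravo, charlie}, ∂A = {bravo}.

Closed sets in (X, τ) are complements of opens:
  closed(X, τ) = {∅, {bravo}, {charlie}, {alfa, bravo}, {bravo, charlie}, {alfa, bravo, charlie}}.
int(A) = ⋃ {U ∈ τ : U ⊆ A}. Opens contained in A: ∅, {alfa}, {charlie}, {alfa, charlie}.
Taking the union of these: int(A) = {alfa, charlie}.
cl(A) = ⋂ {C closed : A ⊆ C}. Closed sets containing A: {alfa, bravo, charlie}.
Intersecting these: cl(A) = {alfa, bravo, charlie}.
∂A = cl(A) ∖ int(A) = {alfa, bravo, charlie} ∖ {alfa, charlie} = {bravo}.


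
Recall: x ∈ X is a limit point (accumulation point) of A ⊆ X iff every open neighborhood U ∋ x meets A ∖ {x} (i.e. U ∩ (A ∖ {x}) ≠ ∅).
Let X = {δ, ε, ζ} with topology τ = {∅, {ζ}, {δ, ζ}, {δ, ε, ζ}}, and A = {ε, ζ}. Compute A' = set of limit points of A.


A' = {δ, ε}

For each x ∈ X, list the open sets U ∈ τ with x ∈ U, then check whether U ∩ (A ∖ {x}) ≠ ∅ for every such U.
  x = δ: opens ∋ x are {δ, ζ}, {δ, ε, ζ}; each meets A ∖ {δ}, so x IS a limit point.
  x = ε: opens ∋ x are {δ, ε, ζ}; each meets A ∖ {ε}, so x IS a limit point.
  x = ζ: open {ζ} ∋ x has {ζ} ∩ (A ∖ {ζ}) = ∅, so x is NOT a limit point.
Collecting: A' = {δ, ε}.


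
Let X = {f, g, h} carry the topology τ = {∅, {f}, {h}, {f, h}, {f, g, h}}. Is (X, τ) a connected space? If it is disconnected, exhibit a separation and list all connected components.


(X, τ) is connected.

Find clopen sets (U ∈ τ with X ∖ U ∈ τ):
  U = ∅, X ∖ U = {f, g, h} — both open, so U is clopen.
  U = {f, g, h}, X ∖ U = ∅ — both open, so U is clopen.
Only trivial clopens (∅ and X) exist, so (X, τ) is connected.
Compute connected components by grouping points that agree on all clopens:
  component: {f, g, h}


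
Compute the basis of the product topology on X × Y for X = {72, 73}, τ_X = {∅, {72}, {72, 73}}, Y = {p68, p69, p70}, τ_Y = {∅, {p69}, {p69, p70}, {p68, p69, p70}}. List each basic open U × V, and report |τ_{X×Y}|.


Basis B = {∅ × ∅, {72} × {p69}, {72} × {p69, p70}, {72, 73} × {p69}, {72} × {p68, p69, p70}, {72, 73} × {p69, p70}, {72, 73} × {p68, p69, p70}}; |τ_{X×Y}| = 10.

Enumerate products U × V with U ∈ τ_X, V ∈ τ_Y (deduplicated):
  ∅ × ∅ = {} (∅)
  {72} × {p69} = {(72,p69)}
  {72} × {p69, p70} = {(72,p69), (72,p70)}
  {72, 73} × {p69} = {(72,p69), (73,p69)}
  {72} × {p68, p69, p70} = {(72,p68), (72,p69), (72,p70)}
  {72, 73} × {p69, p70} = {(72,p69), (72,p70), (73,p69), (73,p70)}
  {72, 73} × {p68, p69, p70} = {(72,p68), (72,p69), (72,p70), (73,p68), (73,p69), (73,p70)}
These 7 distinct sets form the basis B.
Close under arbitrary unions to get τ_{X×Y}; counting gives |τ_{X×Y}| = 10.


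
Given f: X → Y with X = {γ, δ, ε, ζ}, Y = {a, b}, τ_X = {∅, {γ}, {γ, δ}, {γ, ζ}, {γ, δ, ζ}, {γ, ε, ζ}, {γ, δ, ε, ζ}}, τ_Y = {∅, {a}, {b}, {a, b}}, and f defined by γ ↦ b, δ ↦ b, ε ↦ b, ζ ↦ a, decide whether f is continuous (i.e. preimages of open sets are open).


f is NOT continuous.

Compute f^{-1}(U) for each U ∈ τ_Y:
  U = ∅: f^{-1}(U) = ∅ ∈ τ_X ✓.
  U = {a}: f^{-1}(U) = {ζ} ∉ τ_X ✗.
  U = {b}: f^{-1}(U) = {γ, δ, ε} ∉ τ_X ✗.
  U = {a, b}: f^{-1}(U) = {γ, δ, ε, ζ} ∈ τ_X ✓.
Found U = {a} with f^{-1}(U) = {ζ} not in τ_X. Therefore f is NOT continuous.


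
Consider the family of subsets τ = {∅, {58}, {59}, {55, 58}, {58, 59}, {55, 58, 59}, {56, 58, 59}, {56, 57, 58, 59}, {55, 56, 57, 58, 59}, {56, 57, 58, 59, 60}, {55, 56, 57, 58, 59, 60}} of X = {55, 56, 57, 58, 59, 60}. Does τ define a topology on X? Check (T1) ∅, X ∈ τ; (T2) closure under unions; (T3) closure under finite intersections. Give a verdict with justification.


τ is NOT a topology on X.

Axiom (T1): ∅ ∈ τ? Yes; X ∈ τ? Yes.
Axiom (T2/T3): check pairwise unions and intersections of members of τ.
Counterexample for (T2): {55, 58} ∪ {56, 58, 59} = {55, 56, 58, 59} ∉ τ. Therefore τ is NOT a topology.


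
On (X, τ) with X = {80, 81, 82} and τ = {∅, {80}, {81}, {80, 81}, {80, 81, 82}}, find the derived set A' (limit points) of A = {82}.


A' = ∅

For each x ∈ X, list the open sets U ∈ τ with x ∈ U, then check whether U ∩ (A ∖ {x}) ≠ ∅ for every such U.
  x = 80: open {80} ∋ x has {80} ∩ (A ∖ {80}) = ∅, so x is NOT a limit point.
  x = 81: open {81} ∋ x has {81} ∩ (A ∖ {81}) = ∅, so x is NOT a limit point.
  x = 82: open {80, 81, 82} ∋ x has {80, 81, 82} ∩ (A ∖ {82}) = ∅, so x is NOT a limit point.
Collecting: A' = ∅.


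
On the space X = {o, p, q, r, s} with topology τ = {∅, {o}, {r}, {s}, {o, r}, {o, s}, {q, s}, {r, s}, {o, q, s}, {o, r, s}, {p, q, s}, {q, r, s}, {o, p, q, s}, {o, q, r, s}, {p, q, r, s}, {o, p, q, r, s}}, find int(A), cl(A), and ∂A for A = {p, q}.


int(A) = ∅, cl(A) = {p, q}, ∂A = {p, q}.

Closed sets in (X, τ) are complements of opens:
  closed(X, τ) = {∅, {o}, {p}, {r}, {o, p}, {o, r}, {p, q}, {p, r}, {o, p, q}, {o, p, r}, {p, q, r}, {p, q, s}, {o, p, q, r}, {o, p, q, s}, {p, q, r, s}, {o, p, q, r, s}}.
int(A) = ⋃ {U ∈ τ : U ⊆ A}. Opens contained in A: ∅.
Taking the union of these: int(A) = ∅.
cl(A) = ⋂ {C closed : A ⊆ C}. Closed sets containing A: {p, q}, {o, p, q}, {p, q, r}, {p, q, s}, {o, p, q, r}, {o, p, q, s}, {p, q, r, s}, {o, p, q, r, s}.
Intersecting these: cl(A) = {p, q}.
∂A = cl(A) ∖ int(A) = {p, q} ∖ ∅ = {p, q}.


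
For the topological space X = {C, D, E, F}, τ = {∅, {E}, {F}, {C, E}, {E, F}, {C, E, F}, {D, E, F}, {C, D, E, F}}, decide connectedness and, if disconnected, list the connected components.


(X, τ) is connected.

Find clopen sets (U ∈ τ with X ∖ U ∈ τ):
  U = ∅, X ∖ U = {C, D, E, F} — both open, so U is clopen.
  U = {C, D, E, F}, X ∖ U = ∅ — both open, so U is clopen.
Only trivial clopens (∅ and X) exist, so (X, τ) is connected.
Compute connected components by grouping points that agree on all clopens:
  component: {C, D, E, F}


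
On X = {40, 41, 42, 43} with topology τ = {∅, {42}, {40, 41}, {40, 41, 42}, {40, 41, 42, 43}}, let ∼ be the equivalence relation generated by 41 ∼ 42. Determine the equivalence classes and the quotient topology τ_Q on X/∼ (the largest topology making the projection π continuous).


X/∼ = {[40], [41=42], [43]}; |τ_Q| = 3.

Equivalence classes: [40], [41=42], [43].
Quotient map π: X → X/∼ sends 40 ↦ [40], 41 ↦ [41=42], 42 ↦ [41=42], 43 ↦ [43].
For each subset V ⊆ X/∼, compute π^{-1}(V) ⊆ X and check whether π^{-1}(V) ∈ τ. V is open in τ_Q iff π^{-1}(V) ∈ τ.
  V = {}: π^{-1}(V) = ∅ ∈ τ ✓.
  V = {[40]}: π^{-1}(V) = {40} ∉ τ ✗.
  V = {[41=42]}: π^{-1}(V) = {41, 42} ∉ τ ✗.
  V = {[40], [41=42]}: π^{-1}(V) = {40, 41, 42} ∈ τ ✓.
  V = {[43]}: π^{-1}(V) = {43} ∉ τ ✗.
  V = {[40], [43]}: π^{-1}(V) = {40, 43} ∉ τ ✗.
  V = {[41=42], [43]}: π^{-1}(V) = {41, 42, 43} ∉ τ ✗.
  V = {[40], [41=42], [43]}: π^{-1}(V) = {40, 41, 42, 43} ∈ τ ✓.
Open sets in the quotient: τ_Q = {{}, {[40], [41=42]}, {[40], [41=42], [43]}} (3 elements).


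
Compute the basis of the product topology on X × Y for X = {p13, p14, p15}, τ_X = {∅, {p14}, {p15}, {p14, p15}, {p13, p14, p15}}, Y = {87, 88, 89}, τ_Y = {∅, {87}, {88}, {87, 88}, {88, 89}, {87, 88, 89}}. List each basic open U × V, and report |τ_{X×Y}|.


Basis B = {∅ × ∅, {p14} × {87}, {p14} × {88}, {p15} × {87}, {p15} × {88}, {p14} × {87, 88}, {p14, p15} × {87}, {p14} × {88, 89}, {p14, p15} × {88}, {p15} × {87, 88}, {p15} × {88, 89}, {p13, p14, p15} × {87}, {p13, p14, p15} × {88}, {p14} × {87, 88, 89}, {p15} × {87, 88, 89}, {p14, p15} × {87, 88}, {p14, p15} × {88, 89}, {p13, p14, p15} × {87, 88}, {p13, p14, p15} × {88, 89}, {p14, p15} × {87, 88, 89}, {p13, p14, p15} × {87, 88, 89}}; |τ_{X×Y}| = 70.

Enumerate products U × V with U ∈ τ_X, V ∈ τ_Y (deduplicated):
  ∅ × ∅ = {} (∅)
  {p14} × {87} = {(p14,87)}
  {p14} × {88} = {(p14,88)}
  {p15} × {87} = {(p15,87)}
  {p15} × {88} = {(p15,88)}
  {p14} × {87, 88} = {(p14,87), (p14,88)}
  {p14, p15} × {87} = {(p14,87), (p15,87)}
  {p14} × {88, 89} = {(p14,88), (p14,89)}
  {p14, p15} × {88} = {(p14,88), (p15,88)}
  {p15} × {87, 88} = {(p15,87), (p15,88)}
  {p15} × {88, 89} = {(p15,88), (p15,89)}
  {p13, p14, p15} × {87} = {(p13,87), (p14,87), (p15,87)}
  {p13, p14, p15} × {88} = {(p13,88), (p14,88), (p15,88)}
  {p14} × {87, 88, 89} = {(p14,87), (p14,88), (p14,89)}
  {p15} × {87, 88, 89} = {(p15,87), (p15,88), (p15,89)}
  {p14, p15} × {87, 88} = {(p14,87), (p14,88), (p15,87), (p15,88)}
  {p14, p15} × {88, 89} = {(p14,88), (p14,89), (p15,88), (p15,89)}
  {p13, p14, p15} × {87, 88} = {(p13,87), (p13,88), (p14,87), (p14,88), (p15,87), (p15,88)}
  {p13, p14, p15} × {88, 89} = {(p13,88), (p13,89), (p14,88), (p14,89), (p15,88), (p15,89)}
  {p14, p15} × {87, 88, 89} = {(p14,87), (p14,88), (p14,89), (p15,87), (p15,88), (p15,89)}
  {p13, p14, p15} × {87, 88, 89} = {(p13,87), (p13,88), (p13,89), (p14,87), (p14,88), (p14,89), (p15,87), (p15,88), (p15,89)}
These 21 distinct sets form the basis B.
Close under arbitrary unions to get τ_{X×Y}; counting gives |τ_{X×Y}| = 70.


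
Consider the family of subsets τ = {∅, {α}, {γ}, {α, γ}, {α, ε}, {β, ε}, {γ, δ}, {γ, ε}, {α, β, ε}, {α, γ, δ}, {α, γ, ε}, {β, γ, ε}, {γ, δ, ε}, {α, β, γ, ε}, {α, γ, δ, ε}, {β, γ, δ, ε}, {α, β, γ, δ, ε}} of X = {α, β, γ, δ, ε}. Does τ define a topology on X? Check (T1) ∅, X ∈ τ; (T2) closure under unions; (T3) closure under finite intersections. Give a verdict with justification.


τ is NOT a topology on X.

Axiom (T1): ∅ ∈ τ? Yes; X ∈ τ? Yes.
Axiom (T2/T3): check pairwise unions and intersections of members of τ.
Counterexample for (T3): {α, ε} ∩ {β, ε} = {ε} ∉ τ. Therefore τ is NOT a topology.


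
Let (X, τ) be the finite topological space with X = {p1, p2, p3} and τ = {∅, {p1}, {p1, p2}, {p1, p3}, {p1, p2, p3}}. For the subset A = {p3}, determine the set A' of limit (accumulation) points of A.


A' = ∅

For each x ∈ X, list the open sets U ∈ τ with x ∈ U, then check whether U ∩ (A ∖ {x}) ≠ ∅ for every such U.
  x = p1: open {p1} ∋ x has {p1} ∩ (A ∖ {p1}) = ∅, so x is NOT a limit point.
  x = p2: open {p1, p2} ∋ x has {p1, p2} ∩ (A ∖ {p2}) = ∅, so x is NOT a limit point.
  x = p3: open {p1, p3} ∋ x has {p1, p3} ∩ (A ∖ {p3}) = ∅, so x is NOT a limit point.
Collecting: A' = ∅.


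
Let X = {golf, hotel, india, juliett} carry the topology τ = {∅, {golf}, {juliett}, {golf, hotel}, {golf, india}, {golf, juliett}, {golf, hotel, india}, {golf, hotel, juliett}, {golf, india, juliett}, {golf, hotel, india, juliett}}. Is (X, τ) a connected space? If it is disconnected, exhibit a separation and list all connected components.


(X, τ) is disconnected; components = [{juliett}, {golf, hotel, india}].

Find clopen sets (U ∈ τ with X ∖ U ∈ τ):
  U = ∅, X ∖ U = {golf, hotel, india, juliett} — both open, so U is clopen.
  U = {juliett}, X ∖ U = {golf, hotel, india} — both open, so U is clopen.
  U = {golf, hotel, india}, X ∖ U = {juliett} — both open, so U is clopen.
  U = {golf, hotel, india, juliett}, X ∖ U = ∅ — both open, so U is clopen.
Nontrivial clopen(s) exist: e.g. {golf, hotel, india}. So (X, τ) is disconnected.
Compute connected components by grouping points that agree on all clopens:
  component: {juliett}
  component: {golf, hotel, india}


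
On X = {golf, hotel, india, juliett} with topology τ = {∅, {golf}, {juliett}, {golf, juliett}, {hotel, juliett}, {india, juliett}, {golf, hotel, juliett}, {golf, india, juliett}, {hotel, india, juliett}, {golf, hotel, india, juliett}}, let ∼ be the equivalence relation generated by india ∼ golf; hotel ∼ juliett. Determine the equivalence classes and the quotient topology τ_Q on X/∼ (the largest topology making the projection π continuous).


X/∼ = {[golf=india], [hotel=juliett]}; |τ_Q| = 3.

Equivalence classes: [golf=india], [hotel=juliett].
Quotient map π: X → X/∼ sends golf ↦ [golf=india], hotel ↦ [hotel=juliett], india ↦ [golf=india], juliett ↦ [hotel=juliett].
For each subset V ⊆ X/∼, compute π^{-1}(V) ⊆ X and check whether π^{-1}(V) ∈ τ. V is open in τ_Q iff π^{-1}(V) ∈ τ.
  V = {}: π^{-1}(V) = ∅ ∈ τ ✓.
  V = {[golf=india]}: π^{-1}(V) = {golf, india} ∉ τ ✗.
  V = {[hotel=juliett]}: π^{-1}(V) = {hotel, juliett} ∈ τ ✓.
  V = {[golf=india], [hotel=juliett]}: π^{-1}(V) = {golf, hotel, india, juliett} ∈ τ ✓.
Open sets in the quotient: τ_Q = {{}, {[hotel=juliett]}, {[golf=india], [hotel=juliett]}} (3 elements).


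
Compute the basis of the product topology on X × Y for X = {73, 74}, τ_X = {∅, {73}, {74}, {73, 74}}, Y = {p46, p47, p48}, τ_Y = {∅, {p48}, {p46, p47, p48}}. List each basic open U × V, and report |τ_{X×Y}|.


Basis B = {∅ × ∅, {73} × {p48}, {74} × {p48}, {73, 74} × {p48}, {73} × {p46, p47, p48}, {74} × {p46, p47, p48}, {73, 74} × {p46, p47, p48}}; |τ_{X×Y}| = 9.

Enumerate products U × V with U ∈ τ_X, V ∈ τ_Y (deduplicated):
  ∅ × ∅ = {} (∅)
  {73} × {p48} = {(73,p48)}
  {74} × {p48} = {(74,p48)}
  {73, 74} × {p48} = {(73,p48), (74,p48)}
  {73} × {p46, p47, p48} = {(73,p46), (73,p47), (73,p48)}
  {74} × {p46, p47, p48} = {(74,p46), (74,p47), (74,p48)}
  {73, 74} × {p46, p47, p48} = {(73,p46), (73,p47), (73,p48), (74,p46), (74,p47), (74,p48)}
These 7 distinct sets form the basis B.
Close under arbitrary unions to get τ_{X×Y}; counting gives |τ_{X×Y}| = 9.


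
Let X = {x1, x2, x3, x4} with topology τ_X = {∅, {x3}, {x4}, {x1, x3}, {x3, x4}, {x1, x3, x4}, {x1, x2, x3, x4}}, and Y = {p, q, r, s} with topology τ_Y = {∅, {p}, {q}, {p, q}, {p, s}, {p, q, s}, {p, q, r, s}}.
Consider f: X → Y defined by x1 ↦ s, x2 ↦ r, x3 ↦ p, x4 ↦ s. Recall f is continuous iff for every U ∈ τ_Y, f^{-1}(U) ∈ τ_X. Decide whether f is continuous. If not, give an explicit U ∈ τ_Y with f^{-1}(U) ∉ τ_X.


f IS continuous.

Compute f^{-1}(U) for each U ∈ τ_Y:
  U = ∅: f^{-1}(U) = ∅ ∈ τ_X ✓.
  U = {p}: f^{-1}(U) = {x3} ∈ τ_X ✓.
  U = {q}: f^{-1}(U) = ∅ ∈ τ_X ✓.
  U = {p, q}: f^{-1}(U) = {x3} ∈ τ_X ✓.
  U = {p, s}: f^{-1}(U) = {x1, x3, x4} ∈ τ_X ✓.
  U = {p, q, s}: f^{-1}(U) = {x1, x3, x4} ∈ τ_X ✓.
  U = {p, q, r, s}: f^{-1}(U) = {x1, x2, x3, x4} ∈ τ_X ✓.
Every preimage lies in τ_X, so f IS continuous.


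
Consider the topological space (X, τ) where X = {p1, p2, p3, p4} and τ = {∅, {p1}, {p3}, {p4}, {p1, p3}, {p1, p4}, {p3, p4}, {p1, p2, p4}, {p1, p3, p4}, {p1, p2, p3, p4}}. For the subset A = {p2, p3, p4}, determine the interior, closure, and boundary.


int(A) = {p3, p4}, cl(A) = {p2, p3, p4}, ∂A = {p2}.

Closed sets in (X, τ) are complements of opens:
  closed(X, τ) = {∅, {p2}, {p3}, {p1, p2}, {p2, p3}, {p2, p4}, {p1, p2, p3}, {p1, p2, p4}, {p2, p3, p4}, {p1, p2, p3, p4}}.
int(A) = ⋃ {U ∈ τ : U ⊆ A}. Opens contained in A: ∅, {p3}, {p4}, {p3, p4}.
Taking the union of these: int(A) = {p3, p4}.
cl(A) = ⋂ {C closed : A ⊆ C}. Closed sets containing A: {p2, p3, p4}, {p1, p2, p3, p4}.
Intersecting these: cl(A) = {p2, p3, p4}.
∂A = cl(A) ∖ int(A) = {p2, p3, p4} ∖ {p3, p4} = {p2}.


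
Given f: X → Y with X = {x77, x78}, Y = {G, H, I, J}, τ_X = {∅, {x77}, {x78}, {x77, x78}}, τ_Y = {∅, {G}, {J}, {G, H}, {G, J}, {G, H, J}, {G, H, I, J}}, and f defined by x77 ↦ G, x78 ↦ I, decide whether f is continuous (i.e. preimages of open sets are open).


f IS continuous.

Compute f^{-1}(U) for each U ∈ τ_Y:
  U = ∅: f^{-1}(U) = ∅ ∈ τ_X ✓.
  U = {G}: f^{-1}(U) = {x77} ∈ τ_X ✓.
  U = {J}: f^{-1}(U) = ∅ ∈ τ_X ✓.
  U = {G, H}: f^{-1}(U) = {x77} ∈ τ_X ✓.
  U = {G, J}: f^{-1}(U) = {x77} ∈ τ_X ✓.
  U = {G, H, J}: f^{-1}(U) = {x77} ∈ τ_X ✓.
  U = {G, H, I, J}: f^{-1}(U) = {x77, x78} ∈ τ_X ✓.
Every preimage lies in τ_X, so f IS continuous.


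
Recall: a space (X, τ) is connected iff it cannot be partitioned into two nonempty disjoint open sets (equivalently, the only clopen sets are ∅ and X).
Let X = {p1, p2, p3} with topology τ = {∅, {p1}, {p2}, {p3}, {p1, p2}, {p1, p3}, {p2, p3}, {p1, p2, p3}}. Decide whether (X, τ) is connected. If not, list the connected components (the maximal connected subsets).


(X, τ) is disconnected; components = [{p1}, {p2}, {p3}].

Find clopen sets (U ∈ τ with X ∖ U ∈ τ):
  U = ∅, X ∖ U = {p1, p2, p3} — both open, so U is clopen.
  U = {p1}, X ∖ U = {p2, p3} — both open, so U is clopen.
  U = {p2}, X ∖ U = {p1, p3} — both open, so U is clopen.
  U = {p3}, X ∖ U = {p1, p2} — both open, so U is clopen.
  U = {p1, p2}, X ∖ U = {p3} — both open, so U is clopen.
  U = {p1, p3}, X ∖ U = {p2} — both open, so U is clopen.
  U = {p2, p3}, X ∖ U = {p1} — both open, so U is clopen.
  U = {p1, p2, p3}, X ∖ U = ∅ — both open, so U is clopen.
Nontrivial clopen(s) exist: e.g. {p2}. So (X, τ) is disconnected.
Compute connected components by grouping points that agree on all clopens:
  component: {p1}
  component: {p2}
  component: {p3}


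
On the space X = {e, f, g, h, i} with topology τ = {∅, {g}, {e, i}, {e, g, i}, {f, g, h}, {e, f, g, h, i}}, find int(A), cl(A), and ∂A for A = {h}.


int(A) = ∅, cl(A) = {f, h}, ∂A = {f, h}.

Closed sets in (X, τ) are complements of opens:
  closed(X, τ) = {∅, {e, i}, {f, h}, {f, g, h}, {e, f, h, i}, {e, f, g, h, i}}.
int(A) = ⋃ {U ∈ τ : U ⊆ A}. Opens contained in A: ∅.
Taking the union of these: int(A) = ∅.
cl(A) = ⋂ {C closed : A ⊆ C}. Closed sets containing A: {f, h}, {f, g, h}, {e, f, h, i}, {e, f, g, h, i}.
Intersecting these: cl(A) = {f, h}.
∂A = cl(A) ∖ int(A) = {f, h} ∖ ∅ = {f, h}.


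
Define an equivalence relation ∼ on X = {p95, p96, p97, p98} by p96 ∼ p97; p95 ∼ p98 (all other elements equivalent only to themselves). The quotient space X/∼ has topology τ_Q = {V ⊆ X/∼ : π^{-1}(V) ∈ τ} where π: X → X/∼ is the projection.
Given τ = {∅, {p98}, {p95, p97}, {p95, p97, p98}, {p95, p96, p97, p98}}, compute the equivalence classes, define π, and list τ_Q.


X/∼ = {[p95=p98], [p96=p97]}; |τ_Q| = 2.

Equivalence classes: [p95=p98], [p96=p97].
Quotient map π: X → X/∼ sends p95 ↦ [p95=p98], p96 ↦ [p96=p97], p97 ↦ [p96=p97], p98 ↦ [p95=p98].
For each subset V ⊆ X/∼, compute π^{-1}(V) ⊆ X and check whether π^{-1}(V) ∈ τ. V is open in τ_Q iff π^{-1}(V) ∈ τ.
  V = {}: π^{-1}(V) = ∅ ∈ τ ✓.
  V = {[p95=p98]}: π^{-1}(V) = {p95, p98} ∉ τ ✗.
  V = {[p96=p97]}: π^{-1}(V) = {p96, p97} ∉ τ ✗.
  V = {[p95=p98], [p96=p97]}: π^{-1}(V) = {p95, p96, p97, p98} ∈ τ ✓.
Open sets in the quotient: τ_Q = {{}, {[p95=p98], [p96=p97]}} (2 elements).


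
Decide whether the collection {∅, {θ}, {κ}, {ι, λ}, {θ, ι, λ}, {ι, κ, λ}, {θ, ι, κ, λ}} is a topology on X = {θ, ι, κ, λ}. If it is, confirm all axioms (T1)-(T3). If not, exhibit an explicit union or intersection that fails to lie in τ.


τ is NOT a topology on X.

Axiom (T1): ∅ ∈ τ? Yes; X ∈ τ? Yes.
Axiom (T2/T3): check pairwise unions and intersections of members of τ.
Counterexample for (T2): {θ} ∪ {κ} = {θ, κ} ∉ τ. Therefore τ is NOT a topology.


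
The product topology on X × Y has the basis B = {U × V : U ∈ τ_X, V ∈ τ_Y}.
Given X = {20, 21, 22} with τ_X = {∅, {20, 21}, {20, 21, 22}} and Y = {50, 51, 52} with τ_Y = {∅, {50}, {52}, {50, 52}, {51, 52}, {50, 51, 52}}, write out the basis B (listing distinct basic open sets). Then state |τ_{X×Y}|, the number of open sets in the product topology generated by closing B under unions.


Basis B = {∅ × ∅, {20, 21} × {50}, {20, 21} × {52}, {20, 21, 22} × {50}, {20, 21, 22} × {52}, {20, 21} × {50, 52}, {20, 21} × {51, 52}, {20, 21} × {50, 51, 52}, {20, 21, 22} × {50, 52}, {20, 21, 22} × {51, 52}, {20, 21, 22} × {50, 51, 52}}; |τ_{X×Y}| = 18.

Enumerate products U × V with U ∈ τ_X, V ∈ τ_Y (deduplicated):
  ∅ × ∅ = {} (∅)
  {20, 21} × {50} = {(20,50), (21,50)}
  {20, 21} × {52} = {(20,52), (21,52)}
  {20, 21, 22} × {50} = {(20,50), (21,50), (22,50)}
  {20, 21, 22} × {52} = {(20,52), (21,52), (22,52)}
  {20, 21} × {50, 52} = {(20,50), (20,52), (21,50), (21,52)}
  {20, 21} × {51, 52} = {(20,51), (20,52), (21,51), (21,52)}
  {20, 21} × {50, 51, 52} = {(20,50), (20,51), (20,52), (21,50), (21,51), (21,52)}
  {20, 21, 22} × {50, 52} = {(20,50), (20,52), (21,50), (21,52), (22,50), (22,52)}
  {20, 21, 22} × {51, 52} = {(20,51), (20,52), (21,51), (21,52), (22,51), (22,52)}
  {20, 21, 22} × {50, 51, 52} = {(20,50), (20,51), (20,52), (21,50), (21,51), (21,52), (22,50), (22,51), (22,52)}
These 11 distinct sets form the basis B.
Close under arbitrary unions to get τ_{X×Y}; counting gives |τ_{X×Y}| = 18.


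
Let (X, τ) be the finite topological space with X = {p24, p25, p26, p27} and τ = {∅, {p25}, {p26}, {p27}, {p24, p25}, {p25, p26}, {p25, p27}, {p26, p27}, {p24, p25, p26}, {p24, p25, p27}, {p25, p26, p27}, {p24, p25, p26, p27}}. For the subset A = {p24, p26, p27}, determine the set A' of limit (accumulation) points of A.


A' = ∅

For each x ∈ X, list the open sets U ∈ τ with x ∈ U, then check whether U ∩ (A ∖ {x}) ≠ ∅ for every such U.
  x = p24: open {p24, p25} ∋ x has {p24, p25} ∩ (A ∖ {p24}) = ∅, so x is NOT a limit point.
  x = p25: open {p25} ∋ x has {p25} ∩ (A ∖ {p25}) = ∅, so x is NOT a limit point.
  x = p26: open {p26} ∋ x has {p26} ∩ (A ∖ {p26}) = ∅, so x is NOT a limit point.
  x = p27: open {p27} ∋ x has {p27} ∩ (A ∖ {p27}) = ∅, so x is NOT a limit point.
Collecting: A' = ∅.


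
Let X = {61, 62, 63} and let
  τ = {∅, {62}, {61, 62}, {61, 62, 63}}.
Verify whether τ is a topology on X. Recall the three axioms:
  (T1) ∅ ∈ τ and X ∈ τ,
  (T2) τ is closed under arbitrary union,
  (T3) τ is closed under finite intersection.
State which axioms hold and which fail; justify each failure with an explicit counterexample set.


τ IS a topology on X.

Axiom (T1): ∅ ∈ τ? Yes; X ∈ τ? Yes.
Axiom (T2/T3): check pairwise unions and intersections of members of τ.
All pairwise intersections and unions checked — each lies in τ. Therefore τ satisfies (T1), (T2), (T3): it IS a topology on X.


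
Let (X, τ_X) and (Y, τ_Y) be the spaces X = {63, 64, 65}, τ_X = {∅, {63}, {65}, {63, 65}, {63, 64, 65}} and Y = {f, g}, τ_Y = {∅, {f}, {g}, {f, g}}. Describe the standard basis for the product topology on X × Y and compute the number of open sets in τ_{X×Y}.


Basis B = {∅ × ∅, {63} × {f}, {63} × {g}, {65} × {f}, {65} × {g}, {63} × {f, g}, {63, 65} × {f}, {63, 65} × {g}, {65} × {f, g}, {63, 64, 65} × {f}, {63, 64, 65} × {g}, {63, 65} × {f, g}, {63, 64, 65} × {f, g}}; |τ_{X×Y}| = 25.

Enumerate products U × V with U ∈ τ_X, V ∈ τ_Y (deduplicated):
  ∅ × ∅ = {} (∅)
  {63} × {f} = {(63,f)}
  {63} × {g} = {(63,g)}
  {65} × {f} = {(65,f)}
  {65} × {g} = {(65,g)}
  {63} × {f, g} = {(63,f), (63,g)}
  {63, 65} × {f} = {(63,f), (65,f)}
  {63, 65} × {g} = {(63,g), (65,g)}
  {65} × {f, g} = {(65,f), (65,g)}
  {63, 64, 65} × {f} = {(63,f), (64,f), (65,f)}
  {63, 64, 65} × {g} = {(63,g), (64,g), (65,g)}
  {63, 65} × {f, g} = {(63,f), (63,g), (65,f), (65,g)}
  {63, 64, 65} × {f, g} = {(63,f), (63,g), (64,f), (64,g), (65,f), (65,g)}
These 13 distinct sets form the basis B.
Close under arbitrary unions to get τ_{X×Y}; counting gives |τ_{X×Y}| = 25.


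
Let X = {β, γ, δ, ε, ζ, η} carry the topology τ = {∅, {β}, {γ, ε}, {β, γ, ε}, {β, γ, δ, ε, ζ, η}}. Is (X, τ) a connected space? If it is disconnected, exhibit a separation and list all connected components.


(X, τ) is connected.

Find clopen sets (U ∈ τ with X ∖ U ∈ τ):
  U = ∅, X ∖ U = {β, γ, δ, ε, ζ, η} — both open, so U is clopen.
  U = {β, γ, δ, ε, ζ, η}, X ∖ U = ∅ — both open, so U is clopen.
Only trivial clopens (∅ and X) exist, so (X, τ) is connected.
Compute connected components by grouping points that agree on all clopens:
  component: {β, γ, δ, ε, ζ, η}


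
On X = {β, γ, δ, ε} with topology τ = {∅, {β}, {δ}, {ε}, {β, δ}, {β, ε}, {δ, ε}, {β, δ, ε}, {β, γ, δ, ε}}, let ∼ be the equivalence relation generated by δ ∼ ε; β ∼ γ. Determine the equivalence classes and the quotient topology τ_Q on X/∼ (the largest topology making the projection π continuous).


X/∼ = {[β=γ], [δ=ε]}; |τ_Q| = 3.

Equivalence classes: [β=γ], [δ=ε].
Quotient map π: X → X/∼ sends β ↦ [β=γ], γ ↦ [β=γ], δ ↦ [δ=ε], ε ↦ [δ=ε].
For each subset V ⊆ X/∼, compute π^{-1}(V) ⊆ X and check whether π^{-1}(V) ∈ τ. V is open in τ_Q iff π^{-1}(V) ∈ τ.
  V = {}: π^{-1}(V) = ∅ ∈ τ ✓.
  V = {[β=γ]}: π^{-1}(V) = {β, γ} ∉ τ ✗.
  V = {[δ=ε]}: π^{-1}(V) = {δ, ε} ∈ τ ✓.
  V = {[β=γ], [δ=ε]}: π^{-1}(V) = {β, γ, δ, ε} ∈ τ ✓.
Open sets in the quotient: τ_Q = {{}, {[δ=ε]}, {[β=γ], [δ=ε]}} (3 elements).


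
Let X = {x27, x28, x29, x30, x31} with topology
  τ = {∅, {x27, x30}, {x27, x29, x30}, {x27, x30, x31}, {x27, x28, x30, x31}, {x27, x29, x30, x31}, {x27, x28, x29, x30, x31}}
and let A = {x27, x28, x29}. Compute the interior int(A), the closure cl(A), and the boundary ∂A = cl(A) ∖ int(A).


int(A) = ∅, cl(A) = {x27, x28, x29, x30, x31}, ∂A = {x27, x28, x29, x30, x31}.

Closed sets in (X, τ) are complements of opens:
  closed(X, τ) = {∅, {x28}, {x29}, {x28, x29}, {x28, x31}, {x28, x29, x31}, {x27, x28, x29, x30, x31}}.
int(A) = ⋃ {U ∈ τ : U ⊆ A}. Opens contained in A: ∅.
Taking the union of these: int(A) = ∅.
cl(A) = ⋂ {C closed : A ⊆ C}. Closed sets containing A: {x27, x28, x29, x30, x31}.
Intersecting these: cl(A) = {x27, x28, x29, x30, x31}.
∂A = cl(A) ∖ int(A) = {x27, x28, x29, x30, x31} ∖ ∅ = {x27, x28, x29, x30, x31}.


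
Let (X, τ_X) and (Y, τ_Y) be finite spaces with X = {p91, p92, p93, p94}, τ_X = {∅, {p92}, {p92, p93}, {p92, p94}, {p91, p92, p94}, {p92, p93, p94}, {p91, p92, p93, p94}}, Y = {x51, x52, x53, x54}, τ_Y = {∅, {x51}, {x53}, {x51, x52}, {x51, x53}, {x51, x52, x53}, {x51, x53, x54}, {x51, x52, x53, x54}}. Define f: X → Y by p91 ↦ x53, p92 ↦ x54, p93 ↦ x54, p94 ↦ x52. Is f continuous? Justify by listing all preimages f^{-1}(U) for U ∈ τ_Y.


f is NOT continuous.

Compute f^{-1}(U) for each U ∈ τ_Y:
  U = ∅: f^{-1}(U) = ∅ ∈ τ_X ✓.
  U = {x51}: f^{-1}(U) = ∅ ∈ τ_X ✓.
  U = {x53}: f^{-1}(U) = {p91} ∉ τ_X ✗.
  U = {x51, x52}: f^{-1}(U) = {p94} ∉ τ_X ✗.
  U = {x51, x53}: f^{-1}(U) = {p91} ∉ τ_X ✗.
  U = {x51, x52, x53}: f^{-1}(U) = {p91, p94} ∉ τ_X ✗.
  U = {x51, x53, x54}: f^{-1}(U) = {p91, p92, p93} ∉ τ_X ✗.
  U = {x51, x52, x53, x54}: f^{-1}(U) = {p91, p92, p93, p94} ∈ τ_X ✓.
Found U = {x53} with f^{-1}(U) = {p91} not in τ_X. Therefore f is NOT continuous.


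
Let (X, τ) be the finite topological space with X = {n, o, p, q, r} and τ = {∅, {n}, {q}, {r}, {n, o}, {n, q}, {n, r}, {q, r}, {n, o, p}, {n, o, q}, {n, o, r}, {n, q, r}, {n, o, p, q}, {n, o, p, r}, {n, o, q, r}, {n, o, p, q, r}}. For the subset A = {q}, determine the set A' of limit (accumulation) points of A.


A' = ∅

For each x ∈ X, list the open sets U ∈ τ with x ∈ U, then check whether U ∩ (A ∖ {x}) ≠ ∅ for every such U.
  x = n: open {n} ∋ x has {n} ∩ (A ∖ {n}) = ∅, so x is NOT a limit point.
  x = o: open {n, o} ∋ x has {n, o} ∩ (A ∖ {o}) = ∅, so x is NOT a limit point.
  x = p: open {n, o, p} ∋ x has {n, o, p} ∩ (A ∖ {p}) = ∅, so x is NOT a limit point.
  x = q: open {q} ∋ x has {q} ∩ (A ∖ {q}) = ∅, so x is NOT a limit point.
  x = r: open {r} ∋ x has {r} ∩ (A ∖ {r}) = ∅, so x is NOT a limit point.
Collecting: A' = ∅.


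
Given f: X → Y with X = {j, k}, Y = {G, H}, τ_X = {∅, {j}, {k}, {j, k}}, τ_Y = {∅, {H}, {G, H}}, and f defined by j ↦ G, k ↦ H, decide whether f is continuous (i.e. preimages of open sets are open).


f IS continuous.

Compute f^{-1}(U) for each U ∈ τ_Y:
  U = ∅: f^{-1}(U) = ∅ ∈ τ_X ✓.
  U = {H}: f^{-1}(U) = {k} ∈ τ_X ✓.
  U = {G, H}: f^{-1}(U) = {j, k} ∈ τ_X ✓.
Every preimage lies in τ_X, so f IS continuous.


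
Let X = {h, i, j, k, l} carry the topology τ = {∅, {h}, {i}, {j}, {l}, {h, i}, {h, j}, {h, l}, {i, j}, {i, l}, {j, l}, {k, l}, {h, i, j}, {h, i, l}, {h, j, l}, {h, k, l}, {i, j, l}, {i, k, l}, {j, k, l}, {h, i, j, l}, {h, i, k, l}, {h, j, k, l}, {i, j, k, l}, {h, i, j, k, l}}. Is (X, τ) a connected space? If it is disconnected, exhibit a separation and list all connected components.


(X, τ) is disconnected; components = [{h}, {i}, {j}, {k, l}].

Find clopen sets (U ∈ τ with X ∖ U ∈ τ):
  U = ∅, X ∖ U = {h, i, j, k, l} — both open, so U is clopen.
  U = {h}, X ∖ U = {i, j, k, l} — both open, so U is clopen.
  U = {i}, X ∖ U = {h, j, k, l} — both open, so U is clopen.
  U = {j}, X ∖ U = {h, i, k, l} — both open, so U is clopen.
  U = {h, i}, X ∖ U = {j, k, l} — both open, so U is clopen.
  U = {h, j}, X ∖ U = {i, k, l} — both open, so U is clopen.
  U = {i, j}, X ∖ U = {h, k, l} — both open, so U is clopen.
  U = {k, l}, X ∖ U = {h, i, j} — both open, so U is clopen.
  U = {h, i, j}, X ∖ U = {k, l} — both open, so U is clopen.
  U = {h, k, l}, X ∖ U = {i, j} — both open, so U is clopen.
  U = {i, k, l}, X ∖ U = {h, j} — both open, so U is clopen.
  U = {j, k, l}, X ∖ U = {h, i} — both open, so U is clopen.
  U = {h, i, k, l}, X ∖ U = {j} — both open, so U is clopen.
  U = {h, j, k, l}, X ∖ U = {i} — both open, so U is clopen.
  U = {i, j, k, l}, X ∖ U = {h} — both open, so U is clopen.
  U = {h, i, j, k, l}, X ∖ U = ∅ — both open, so U is clopen.
Nontrivial clopen(s) exist: e.g. {k, l}. So (X, τ) is disconnected.
Compute connected components by grouping points that agree on all clopens:
  component: {h}
  component: {i}
  component: {j}
  component: {k, l}


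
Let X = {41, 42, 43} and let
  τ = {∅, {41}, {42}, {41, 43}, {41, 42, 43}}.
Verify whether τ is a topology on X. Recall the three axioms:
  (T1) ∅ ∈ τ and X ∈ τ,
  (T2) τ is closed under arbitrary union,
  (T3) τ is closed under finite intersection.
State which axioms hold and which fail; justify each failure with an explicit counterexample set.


τ is NOT a topology on X.

Axiom (T1): ∅ ∈ τ? Yes; X ∈ τ? Yes.
Axiom (T2/T3): check pairwise unions and intersections of members of τ.
Counterexample for (T2): {41} ∪ {42} = {41, 42} ∉ τ. Therefore τ is NOT a topology.


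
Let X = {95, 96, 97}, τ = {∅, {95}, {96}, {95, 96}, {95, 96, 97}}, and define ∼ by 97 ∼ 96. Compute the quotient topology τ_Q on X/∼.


X/∼ = {[95], [96=97]}; |τ_Q| = 3.

Equivalence classes: [95], [96=97].
Quotient map π: X → X/∼ sends 95 ↦ [95], 96 ↦ [96=97], 97 ↦ [96=97].
For each subset V ⊆ X/∼, compute π^{-1}(V) ⊆ X and check whether π^{-1}(V) ∈ τ. V is open in τ_Q iff π^{-1}(V) ∈ τ.
  V = {}: π^{-1}(V) = ∅ ∈ τ ✓.
  V = {[95]}: π^{-1}(V) = {95} ∈ τ ✓.
  V = {[96=97]}: π^{-1}(V) = {96, 97} ∉ τ ✗.
  V = {[95], [96=97]}: π^{-1}(V) = {95, 96, 97} ∈ τ ✓.
Open sets in the quotient: τ_Q = {{}, {[95]}, {[95], [96=97]}} (3 elements).


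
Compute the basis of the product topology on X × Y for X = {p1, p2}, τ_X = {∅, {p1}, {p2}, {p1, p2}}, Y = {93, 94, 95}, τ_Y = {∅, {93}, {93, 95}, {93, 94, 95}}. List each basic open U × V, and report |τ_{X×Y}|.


Basis B = {∅ × ∅, {p1} × {93}, {p2} × {93}, {p1} × {93, 95}, {p1, p2} × {93}, {p2} × {93, 95}, {p1} × {93, 94, 95}, {p2} × {93, 94, 95}, {p1, p2} × {93, 95}, {p1, p2} × {93, 94, 95}}; |τ_{X×Y}| = 16.

Enumerate products U × V with U ∈ τ_X, V ∈ τ_Y (deduplicated):
  ∅ × ∅ = {} (∅)
  {p1} × {93} = {(p1,93)}
  {p2} × {93} = {(p2,93)}
  {p1} × {93, 95} = {(p1,93), (p1,95)}
  {p1, p2} × {93} = {(p1,93), (p2,93)}
  {p2} × {93, 95} = {(p2,93), (p2,95)}
  {p1} × {93, 94, 95} = {(p1,93), (p1,94), (p1,95)}
  {p2} × {93, 94, 95} = {(p2,93), (p2,94), (p2,95)}
  {p1, p2} × {93, 95} = {(p1,93), (p1,95), (p2,93), (p2,95)}
  {p1, p2} × {93, 94, 95} = {(p1,93), (p1,94), (p1,95), (p2,93), (p2,94), (p2,95)}
These 10 distinct sets form the basis B.
Close under arbitrary unions to get τ_{X×Y}; counting gives |τ_{X×Y}| = 16.


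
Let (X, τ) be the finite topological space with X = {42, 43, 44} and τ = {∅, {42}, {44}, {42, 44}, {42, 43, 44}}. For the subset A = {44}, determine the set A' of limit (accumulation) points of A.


A' = {43}

For each x ∈ X, list the open sets U ∈ τ with x ∈ U, then check whether U ∩ (A ∖ {x}) ≠ ∅ for every such U.
  x = 42: open {42} ∋ x has {42} ∩ (A ∖ {42}) = ∅, so x is NOT a limit point.
  x = 43: opens ∋ x are {42, 43, 44}; each meets A ∖ {43}, so x IS a limit point.
  x = 44: open {44} ∋ x has {44} ∩ (A ∖ {44}) = ∅, so x is NOT a limit point.
Collecting: A' = {43}.
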